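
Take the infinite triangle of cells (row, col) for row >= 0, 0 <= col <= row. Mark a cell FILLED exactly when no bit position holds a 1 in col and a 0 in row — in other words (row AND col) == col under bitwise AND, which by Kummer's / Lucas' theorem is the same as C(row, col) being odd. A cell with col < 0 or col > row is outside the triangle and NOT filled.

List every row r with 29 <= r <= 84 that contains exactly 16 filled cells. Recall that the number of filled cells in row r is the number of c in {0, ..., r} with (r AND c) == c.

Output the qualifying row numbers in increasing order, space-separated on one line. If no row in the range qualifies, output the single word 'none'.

Row r has 2^popcount(r) filled cells, so we need popcount(r) = log2(16) = 4.
Scan r = 29..84 and keep those with exactly 4 one-bits:
r=29=11101 popcount=4 -> KEEP
r=30=11110 popcount=4 -> KEEP
r=31=11111 popcount=5 -> skip
r=32=100000 popcount=1 -> skip
r=33=100001 popcount=2 -> skip
r=34=100010 popcount=2 -> skip
r=35=100011 popcount=3 -> skip
r=36=100100 popcount=2 -> skip
r=37=100101 popcount=3 -> skip
r=38=100110 popcount=3 -> skip
r=39=100111 popcount=4 -> KEEP
r=40=101000 popcount=2 -> skip
r=41=101001 popcount=3 -> skip
r=42=101010 popcount=3 -> skip
r=43=101011 popcount=4 -> KEEP
r=44=101100 popcount=3 -> skip
r=45=101101 popcount=4 -> KEEP
r=46=101110 popcount=4 -> KEEP
r=47=101111 popcount=5 -> skip
r=48=110000 popcount=2 -> skip
r=49=110001 popcount=3 -> skip
r=50=110010 popcount=3 -> skip
r=51=110011 popcount=4 -> KEEP
r=52=110100 popcount=3 -> skip
r=53=110101 popcount=4 -> KEEP
r=54=110110 popcount=4 -> KEEP
r=55=110111 popcount=5 -> skip
r=56=111000 popcount=3 -> skip
r=57=111001 popcount=4 -> KEEP
r=58=111010 popcount=4 -> KEEP
r=59=111011 popcount=5 -> skip
r=60=111100 popcount=4 -> KEEP
r=61=111101 popcount=5 -> skip
r=62=111110 popcount=5 -> skip
r=63=111111 popcount=6 -> skip
r=64=1000000 popcount=1 -> skip
r=65=1000001 popcount=2 -> skip
r=66=1000010 popcount=2 -> skip
r=67=1000011 popcount=3 -> skip
r=68=1000100 popcount=2 -> skip
r=69=1000101 popcount=3 -> skip
r=70=1000110 popcount=3 -> skip
r=71=1000111 popcount=4 -> KEEP
r=72=1001000 popcount=2 -> skip
r=73=1001001 popcount=3 -> skip
r=74=1001010 popcount=3 -> skip
r=75=1001011 popcount=4 -> KEEP
r=76=1001100 popcount=3 -> skip
r=77=1001101 popcount=4 -> KEEP
r=78=1001110 popcount=4 -> KEEP
r=79=1001111 popcount=5 -> skip
r=80=1010000 popcount=2 -> skip
r=81=1010001 popcount=3 -> skip
r=82=1010010 popcount=3 -> skip
r=83=1010011 popcount=4 -> KEEP
r=84=1010100 popcount=3 -> skip
Kept rows: 29 30 39 43 45 46 51 53 54 57 58 60 71 75 77 78 83

Answer: 29 30 39 43 45 46 51 53 54 57 58 60 71 75 77 78 83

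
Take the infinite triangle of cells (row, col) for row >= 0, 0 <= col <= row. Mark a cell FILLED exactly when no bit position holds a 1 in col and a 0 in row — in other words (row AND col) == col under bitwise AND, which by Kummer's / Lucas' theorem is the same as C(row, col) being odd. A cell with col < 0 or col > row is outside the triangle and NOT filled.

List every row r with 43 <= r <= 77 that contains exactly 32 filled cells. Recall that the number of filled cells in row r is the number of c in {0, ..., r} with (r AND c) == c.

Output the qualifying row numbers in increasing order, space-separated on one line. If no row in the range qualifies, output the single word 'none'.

Answer: 47 55 59 61 62

Derivation:
Row r has 2^popcount(r) filled cells, so we need popcount(r) = log2(32) = 5.
Scan r = 43..77 and keep those with exactly 5 one-bits:
r=43=101011 popcount=4 -> skip
r=44=101100 popcount=3 -> skip
r=45=101101 popcount=4 -> skip
r=46=101110 popcount=4 -> skip
r=47=101111 popcount=5 -> KEEP
r=48=110000 popcount=2 -> skip
r=49=110001 popcount=3 -> skip
r=50=110010 popcount=3 -> skip
r=51=110011 popcount=4 -> skip
r=52=110100 popcount=3 -> skip
r=53=110101 popcount=4 -> skip
r=54=110110 popcount=4 -> skip
r=55=110111 popcount=5 -> KEEP
r=56=111000 popcount=3 -> skip
r=57=111001 popcount=4 -> skip
r=58=111010 popcount=4 -> skip
r=59=111011 popcount=5 -> KEEP
r=60=111100 popcount=4 -> skip
r=61=111101 popcount=5 -> KEEP
r=62=111110 popcount=5 -> KEEP
r=63=111111 popcount=6 -> skip
r=64=1000000 popcount=1 -> skip
r=65=1000001 popcount=2 -> skip
r=66=1000010 popcount=2 -> skip
r=67=1000011 popcount=3 -> skip
r=68=1000100 popcount=2 -> skip
r=69=1000101 popcount=3 -> skip
r=70=1000110 popcount=3 -> skip
r=71=1000111 popcount=4 -> skip
r=72=1001000 popcount=2 -> skip
r=73=1001001 popcount=3 -> skip
r=74=1001010 popcount=3 -> skip
r=75=1001011 popcount=4 -> skip
r=76=1001100 popcount=3 -> skip
r=77=1001101 popcount=4 -> skip
Kept rows: 47 55 59 61 62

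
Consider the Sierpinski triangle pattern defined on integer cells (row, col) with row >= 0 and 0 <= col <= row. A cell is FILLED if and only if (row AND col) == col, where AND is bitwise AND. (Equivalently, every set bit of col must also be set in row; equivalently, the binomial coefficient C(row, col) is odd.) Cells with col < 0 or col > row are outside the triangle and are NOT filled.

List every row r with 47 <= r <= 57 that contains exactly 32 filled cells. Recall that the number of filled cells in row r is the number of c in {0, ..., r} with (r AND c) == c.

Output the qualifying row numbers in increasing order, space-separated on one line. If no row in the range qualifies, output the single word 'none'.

Row r has 2^popcount(r) filled cells, so we need popcount(r) = log2(32) = 5.
Scan r = 47..57 and keep those with exactly 5 one-bits:
r=47=101111 popcount=5 -> KEEP
r=48=110000 popcount=2 -> skip
r=49=110001 popcount=3 -> skip
r=50=110010 popcount=3 -> skip
r=51=110011 popcount=4 -> skip
r=52=110100 popcount=3 -> skip
r=53=110101 popcount=4 -> skip
r=54=110110 popcount=4 -> skip
r=55=110111 popcount=5 -> KEEP
r=56=111000 popcount=3 -> skip
r=57=111001 popcount=4 -> skip
Kept rows: 47 55

Answer: 47 55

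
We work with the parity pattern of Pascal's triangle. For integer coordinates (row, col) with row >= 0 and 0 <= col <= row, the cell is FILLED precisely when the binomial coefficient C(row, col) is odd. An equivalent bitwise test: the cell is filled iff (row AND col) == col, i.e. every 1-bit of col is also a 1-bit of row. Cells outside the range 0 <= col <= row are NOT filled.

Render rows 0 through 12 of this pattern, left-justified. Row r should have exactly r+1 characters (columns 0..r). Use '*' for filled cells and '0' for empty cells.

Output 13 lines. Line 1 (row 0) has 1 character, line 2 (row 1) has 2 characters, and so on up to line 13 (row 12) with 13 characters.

Answer: *
**
*0*
****
*000*
**00**
*0*0*0*
********
*0000000*
**000000**
*0*00000*0*
****0000****
*000*000*000*

Derivation:
r0=0: *
r1=1: **
r2=10: *0*
r3=11: ****
r4=100: *000*
r5=101: **00**
r6=110: *0*0*0*
r7=111: ********
r8=1000: *0000000*
r9=1001: **000000**
r10=1010: *0*00000*0*
r11=1011: ****0000****
r12=1100: *000*000*000*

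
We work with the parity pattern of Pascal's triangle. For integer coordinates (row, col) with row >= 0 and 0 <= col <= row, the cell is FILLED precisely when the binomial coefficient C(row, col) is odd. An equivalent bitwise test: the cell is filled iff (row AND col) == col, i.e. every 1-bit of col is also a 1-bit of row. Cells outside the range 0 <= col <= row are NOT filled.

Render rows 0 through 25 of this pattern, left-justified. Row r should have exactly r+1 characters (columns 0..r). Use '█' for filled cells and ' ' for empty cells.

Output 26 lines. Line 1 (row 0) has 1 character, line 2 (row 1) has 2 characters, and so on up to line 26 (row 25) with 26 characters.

r0=0: █
r1=1: ██
r2=10: █ █
r3=11: ████
r4=100: █   █
r5=101: ██  ██
r6=110: █ █ █ █
r7=111: ████████
r8=1000: █       █
r9=1001: ██      ██
r10=1010: █ █     █ █
r11=1011: ████    ████
r12=1100: █   █   █   █
r13=1101: ██  ██  ██  ██
r14=1110: █ █ █ █ █ █ █ █
r15=1111: ████████████████
r16=10000: █               █
r17=10001: ██              ██
r18=10010: █ █             █ █
r19=10011: ████            ████
r20=10100: █   █           █   █
r21=10101: ██  ██          ██  ██
r22=10110: █ █ █ █         █ █ █ █
r23=10111: ████████        ████████
r24=11000: █       █       █       █
r25=11001: ██      ██      ██      ██

Answer: █
██
█ █
████
█   █
██  ██
█ █ █ █
████████
█       █
██      ██
█ █     █ █
████    ████
█   █   █   █
██  ██  ██  ██
█ █ █ █ █ █ █ █
████████████████
█               █
██              ██
█ █             █ █
████            ████
█   █           █   █
██  ██          ██  ██
█ █ █ █         █ █ █ █
████████        ████████
█       █       █       █
██      ██      ██      ██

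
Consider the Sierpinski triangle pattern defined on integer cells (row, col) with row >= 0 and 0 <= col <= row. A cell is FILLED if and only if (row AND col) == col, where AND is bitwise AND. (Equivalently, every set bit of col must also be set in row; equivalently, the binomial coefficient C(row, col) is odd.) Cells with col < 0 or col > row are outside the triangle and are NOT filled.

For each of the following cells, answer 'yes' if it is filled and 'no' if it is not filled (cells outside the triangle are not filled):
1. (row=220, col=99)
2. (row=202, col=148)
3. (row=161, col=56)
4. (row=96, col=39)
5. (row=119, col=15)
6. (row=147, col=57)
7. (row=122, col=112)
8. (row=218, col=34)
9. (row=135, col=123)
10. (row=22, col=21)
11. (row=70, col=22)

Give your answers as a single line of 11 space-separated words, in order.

Answer: no no no no no no yes no no no no

Derivation:
(220,99): row=0b11011100, col=0b1100011, row AND col = 0b1000000 = 64; 64 != 99 -> empty
(202,148): row=0b11001010, col=0b10010100, row AND col = 0b10000000 = 128; 128 != 148 -> empty
(161,56): row=0b10100001, col=0b111000, row AND col = 0b100000 = 32; 32 != 56 -> empty
(96,39): row=0b1100000, col=0b100111, row AND col = 0b100000 = 32; 32 != 39 -> empty
(119,15): row=0b1110111, col=0b1111, row AND col = 0b111 = 7; 7 != 15 -> empty
(147,57): row=0b10010011, col=0b111001, row AND col = 0b10001 = 17; 17 != 57 -> empty
(122,112): row=0b1111010, col=0b1110000, row AND col = 0b1110000 = 112; 112 == 112 -> filled
(218,34): row=0b11011010, col=0b100010, row AND col = 0b10 = 2; 2 != 34 -> empty
(135,123): row=0b10000111, col=0b1111011, row AND col = 0b11 = 3; 3 != 123 -> empty
(22,21): row=0b10110, col=0b10101, row AND col = 0b10100 = 20; 20 != 21 -> empty
(70,22): row=0b1000110, col=0b10110, row AND col = 0b110 = 6; 6 != 22 -> empty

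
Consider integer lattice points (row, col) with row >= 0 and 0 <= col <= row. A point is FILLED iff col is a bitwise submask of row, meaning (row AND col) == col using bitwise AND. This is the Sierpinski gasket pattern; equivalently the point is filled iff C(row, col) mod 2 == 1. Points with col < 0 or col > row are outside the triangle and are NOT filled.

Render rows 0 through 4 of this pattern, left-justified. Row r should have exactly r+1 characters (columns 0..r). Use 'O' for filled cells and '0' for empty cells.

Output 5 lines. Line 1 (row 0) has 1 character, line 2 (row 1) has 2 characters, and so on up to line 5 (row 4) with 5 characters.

r0=0: O
r1=1: OO
r2=10: O0O
r3=11: OOOO
r4=100: O000O

Answer: O
OO
O0O
OOOO
O000O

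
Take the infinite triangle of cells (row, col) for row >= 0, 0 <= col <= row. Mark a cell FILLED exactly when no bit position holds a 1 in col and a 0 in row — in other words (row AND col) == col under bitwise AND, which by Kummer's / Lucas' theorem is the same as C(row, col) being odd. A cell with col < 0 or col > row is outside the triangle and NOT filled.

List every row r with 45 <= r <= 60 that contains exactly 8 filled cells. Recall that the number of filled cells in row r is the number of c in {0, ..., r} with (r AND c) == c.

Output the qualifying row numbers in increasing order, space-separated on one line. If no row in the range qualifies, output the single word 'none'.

Row r has 2^popcount(r) filled cells, so we need popcount(r) = log2(8) = 3.
Scan r = 45..60 and keep those with exactly 3 one-bits:
r=45=101101 popcount=4 -> skip
r=46=101110 popcount=4 -> skip
r=47=101111 popcount=5 -> skip
r=48=110000 popcount=2 -> skip
r=49=110001 popcount=3 -> KEEP
r=50=110010 popcount=3 -> KEEP
r=51=110011 popcount=4 -> skip
r=52=110100 popcount=3 -> KEEP
r=53=110101 popcount=4 -> skip
r=54=110110 popcount=4 -> skip
r=55=110111 popcount=5 -> skip
r=56=111000 popcount=3 -> KEEP
r=57=111001 popcount=4 -> skip
r=58=111010 popcount=4 -> skip
r=59=111011 popcount=5 -> skip
r=60=111100 popcount=4 -> skip
Kept rows: 49 50 52 56

Answer: 49 50 52 56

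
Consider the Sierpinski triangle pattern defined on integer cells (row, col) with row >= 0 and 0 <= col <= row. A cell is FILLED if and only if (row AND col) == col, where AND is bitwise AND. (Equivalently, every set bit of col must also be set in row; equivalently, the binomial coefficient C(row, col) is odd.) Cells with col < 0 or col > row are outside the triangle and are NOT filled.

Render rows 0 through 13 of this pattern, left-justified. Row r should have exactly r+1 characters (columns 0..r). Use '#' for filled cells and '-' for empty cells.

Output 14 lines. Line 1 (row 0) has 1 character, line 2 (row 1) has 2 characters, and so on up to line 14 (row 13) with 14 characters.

Answer: #
##
#-#
####
#---#
##--##
#-#-#-#
########
#-------#
##------##
#-#-----#-#
####----####
#---#---#---#
##--##--##--##

Derivation:
r0=0: #
r1=1: ##
r2=10: #-#
r3=11: ####
r4=100: #---#
r5=101: ##--##
r6=110: #-#-#-#
r7=111: ########
r8=1000: #-------#
r9=1001: ##------##
r10=1010: #-#-----#-#
r11=1011: ####----####
r12=1100: #---#---#---#
r13=1101: ##--##--##--##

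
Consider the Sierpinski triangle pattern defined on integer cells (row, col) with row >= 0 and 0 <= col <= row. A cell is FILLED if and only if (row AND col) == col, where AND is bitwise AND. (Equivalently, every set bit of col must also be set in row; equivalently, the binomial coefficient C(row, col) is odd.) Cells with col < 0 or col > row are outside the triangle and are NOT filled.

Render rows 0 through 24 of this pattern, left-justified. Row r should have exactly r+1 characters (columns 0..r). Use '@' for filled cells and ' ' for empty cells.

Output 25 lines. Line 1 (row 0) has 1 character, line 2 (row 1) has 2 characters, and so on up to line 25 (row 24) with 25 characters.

r0=0: @
r1=1: @@
r2=10: @ @
r3=11: @@@@
r4=100: @   @
r5=101: @@  @@
r6=110: @ @ @ @
r7=111: @@@@@@@@
r8=1000: @       @
r9=1001: @@      @@
r10=1010: @ @     @ @
r11=1011: @@@@    @@@@
r12=1100: @   @   @   @
r13=1101: @@  @@  @@  @@
r14=1110: @ @ @ @ @ @ @ @
r15=1111: @@@@@@@@@@@@@@@@
r16=10000: @               @
r17=10001: @@              @@
r18=10010: @ @             @ @
r19=10011: @@@@            @@@@
r20=10100: @   @           @   @
r21=10101: @@  @@          @@  @@
r22=10110: @ @ @ @         @ @ @ @
r23=10111: @@@@@@@@        @@@@@@@@
r24=11000: @       @       @       @

Answer: @
@@
@ @
@@@@
@   @
@@  @@
@ @ @ @
@@@@@@@@
@       @
@@      @@
@ @     @ @
@@@@    @@@@
@   @   @   @
@@  @@  @@  @@
@ @ @ @ @ @ @ @
@@@@@@@@@@@@@@@@
@               @
@@              @@
@ @             @ @
@@@@            @@@@
@   @           @   @
@@  @@          @@  @@
@ @ @ @         @ @ @ @
@@@@@@@@        @@@@@@@@
@       @       @       @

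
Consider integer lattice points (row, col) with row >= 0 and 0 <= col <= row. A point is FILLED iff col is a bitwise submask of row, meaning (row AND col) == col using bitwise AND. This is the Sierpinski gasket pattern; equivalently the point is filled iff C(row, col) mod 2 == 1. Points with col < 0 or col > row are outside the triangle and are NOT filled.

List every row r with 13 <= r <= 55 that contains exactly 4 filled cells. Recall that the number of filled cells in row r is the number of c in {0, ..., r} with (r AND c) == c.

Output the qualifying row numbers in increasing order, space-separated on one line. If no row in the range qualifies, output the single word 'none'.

Row r has 2^popcount(r) filled cells, so we need popcount(r) = log2(4) = 2.
Scan r = 13..55 and keep those with exactly 2 one-bits:
r=13=1101 popcount=3 -> skip
r=14=1110 popcount=3 -> skip
r=15=1111 popcount=4 -> skip
r=16=10000 popcount=1 -> skip
r=17=10001 popcount=2 -> KEEP
r=18=10010 popcount=2 -> KEEP
r=19=10011 popcount=3 -> skip
r=20=10100 popcount=2 -> KEEP
r=21=10101 popcount=3 -> skip
r=22=10110 popcount=3 -> skip
r=23=10111 popcount=4 -> skip
r=24=11000 popcount=2 -> KEEP
r=25=11001 popcount=3 -> skip
r=26=11010 popcount=3 -> skip
r=27=11011 popcount=4 -> skip
r=28=11100 popcount=3 -> skip
r=29=11101 popcount=4 -> skip
r=30=11110 popcount=4 -> skip
r=31=11111 popcount=5 -> skip
r=32=100000 popcount=1 -> skip
r=33=100001 popcount=2 -> KEEP
r=34=100010 popcount=2 -> KEEP
r=35=100011 popcount=3 -> skip
r=36=100100 popcount=2 -> KEEP
r=37=100101 popcount=3 -> skip
r=38=100110 popcount=3 -> skip
r=39=100111 popcount=4 -> skip
r=40=101000 popcount=2 -> KEEP
r=41=101001 popcount=3 -> skip
r=42=101010 popcount=3 -> skip
r=43=101011 popcount=4 -> skip
r=44=101100 popcount=3 -> skip
r=45=101101 popcount=4 -> skip
r=46=101110 popcount=4 -> skip
r=47=101111 popcount=5 -> skip
r=48=110000 popcount=2 -> KEEP
r=49=110001 popcount=3 -> skip
r=50=110010 popcount=3 -> skip
r=51=110011 popcount=4 -> skip
r=52=110100 popcount=3 -> skip
r=53=110101 popcount=4 -> skip
r=54=110110 popcount=4 -> skip
r=55=110111 popcount=5 -> skip
Kept rows: 17 18 20 24 33 34 36 40 48

Answer: 17 18 20 24 33 34 36 40 48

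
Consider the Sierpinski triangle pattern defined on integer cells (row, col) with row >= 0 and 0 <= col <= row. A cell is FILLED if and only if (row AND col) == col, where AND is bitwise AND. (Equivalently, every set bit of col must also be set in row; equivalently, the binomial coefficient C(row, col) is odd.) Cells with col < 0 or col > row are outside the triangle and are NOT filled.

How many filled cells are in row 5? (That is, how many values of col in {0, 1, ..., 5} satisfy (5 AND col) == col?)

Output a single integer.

5 in binary = 101
popcount(5) = number of 1-bits in 101 = 2
A col c satisfies (5 AND c) == c iff every set bit of c is also set in 5; each of the 2 set bits of 5 can independently be on or off in c.
count = 2^2 = 4

Answer: 4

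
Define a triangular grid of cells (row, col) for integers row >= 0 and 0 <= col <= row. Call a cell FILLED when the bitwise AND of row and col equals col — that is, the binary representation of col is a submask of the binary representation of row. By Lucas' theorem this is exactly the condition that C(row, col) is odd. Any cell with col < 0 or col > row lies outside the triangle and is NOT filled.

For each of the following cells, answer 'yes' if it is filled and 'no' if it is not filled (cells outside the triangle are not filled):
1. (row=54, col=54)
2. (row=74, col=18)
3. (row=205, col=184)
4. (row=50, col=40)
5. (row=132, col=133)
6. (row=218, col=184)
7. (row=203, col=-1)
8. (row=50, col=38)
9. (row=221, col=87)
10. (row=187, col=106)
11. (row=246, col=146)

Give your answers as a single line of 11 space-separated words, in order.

Answer: yes no no no no no no no no no yes

Derivation:
(54,54): row=0b110110, col=0b110110, row AND col = 0b110110 = 54; 54 == 54 -> filled
(74,18): row=0b1001010, col=0b10010, row AND col = 0b10 = 2; 2 != 18 -> empty
(205,184): row=0b11001101, col=0b10111000, row AND col = 0b10001000 = 136; 136 != 184 -> empty
(50,40): row=0b110010, col=0b101000, row AND col = 0b100000 = 32; 32 != 40 -> empty
(132,133): col outside [0, 132] -> not filled
(218,184): row=0b11011010, col=0b10111000, row AND col = 0b10011000 = 152; 152 != 184 -> empty
(203,-1): col outside [0, 203] -> not filled
(50,38): row=0b110010, col=0b100110, row AND col = 0b100010 = 34; 34 != 38 -> empty
(221,87): row=0b11011101, col=0b1010111, row AND col = 0b1010101 = 85; 85 != 87 -> empty
(187,106): row=0b10111011, col=0b1101010, row AND col = 0b101010 = 42; 42 != 106 -> empty
(246,146): row=0b11110110, col=0b10010010, row AND col = 0b10010010 = 146; 146 == 146 -> filled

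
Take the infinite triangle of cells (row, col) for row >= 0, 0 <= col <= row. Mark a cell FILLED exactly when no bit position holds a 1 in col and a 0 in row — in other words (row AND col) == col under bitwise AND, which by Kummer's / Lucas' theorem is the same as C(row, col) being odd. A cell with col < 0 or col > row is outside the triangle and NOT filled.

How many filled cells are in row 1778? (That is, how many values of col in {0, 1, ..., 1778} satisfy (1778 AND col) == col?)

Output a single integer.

Answer: 128

Derivation:
1778 in binary = 11011110010
popcount(1778) = number of 1-bits in 11011110010 = 7
A col c satisfies (1778 AND c) == c iff every set bit of c is also set in 1778; each of the 7 set bits of 1778 can independently be on or off in c.
count = 2^7 = 128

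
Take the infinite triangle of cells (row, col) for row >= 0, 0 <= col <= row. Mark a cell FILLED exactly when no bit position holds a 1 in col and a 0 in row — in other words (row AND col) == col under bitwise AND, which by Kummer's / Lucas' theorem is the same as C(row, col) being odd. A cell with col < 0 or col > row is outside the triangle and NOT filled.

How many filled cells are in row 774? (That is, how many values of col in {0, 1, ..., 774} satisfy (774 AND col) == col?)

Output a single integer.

Answer: 16

Derivation:
774 in binary = 1100000110
popcount(774) = number of 1-bits in 1100000110 = 4
A col c satisfies (774 AND c) == c iff every set bit of c is also set in 774; each of the 4 set bits of 774 can independently be on or off in c.
count = 2^4 = 16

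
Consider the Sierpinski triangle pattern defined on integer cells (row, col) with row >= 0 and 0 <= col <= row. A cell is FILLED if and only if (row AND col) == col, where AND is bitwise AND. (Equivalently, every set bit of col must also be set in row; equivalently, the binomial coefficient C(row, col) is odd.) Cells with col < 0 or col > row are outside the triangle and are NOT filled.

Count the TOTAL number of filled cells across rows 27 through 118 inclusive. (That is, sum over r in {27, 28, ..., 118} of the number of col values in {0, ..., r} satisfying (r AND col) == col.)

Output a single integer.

Answer: 1536

Derivation:
r27=11011 pc4: +16 =16
r28=11100 pc3: +8 =24
r29=11101 pc4: +16 =40
r30=11110 pc4: +16 =56
r31=11111 pc5: +32 =88
r32=100000 pc1: +2 =90
r33=100001 pc2: +4 =94
r34=100010 pc2: +4 =98
r35=100011 pc3: +8 =106
r36=100100 pc2: +4 =110
r37=100101 pc3: +8 =118
r38=100110 pc3: +8 =126
r39=100111 pc4: +16 =142
r40=101000 pc2: +4 =146
r41=101001 pc3: +8 =154
r42=101010 pc3: +8 =162
r43=101011 pc4: +16 =178
r44=101100 pc3: +8 =186
r45=101101 pc4: +16 =202
r46=101110 pc4: +16 =218
r47=101111 pc5: +32 =250
r48=110000 pc2: +4 =254
r49=110001 pc3: +8 =262
r50=110010 pc3: +8 =270
r51=110011 pc4: +16 =286
r52=110100 pc3: +8 =294
r53=110101 pc4: +16 =310
r54=110110 pc4: +16 =326
r55=110111 pc5: +32 =358
r56=111000 pc3: +8 =366
r57=111001 pc4: +16 =382
r58=111010 pc4: +16 =398
r59=111011 pc5: +32 =430
r60=111100 pc4: +16 =446
r61=111101 pc5: +32 =478
r62=111110 pc5: +32 =510
r63=111111 pc6: +64 =574
r64=1000000 pc1: +2 =576
r65=1000001 pc2: +4 =580
r66=1000010 pc2: +4 =584
r67=1000011 pc3: +8 =592
r68=1000100 pc2: +4 =596
r69=1000101 pc3: +8 =604
r70=1000110 pc3: +8 =612
r71=1000111 pc4: +16 =628
r72=1001000 pc2: +4 =632
r73=1001001 pc3: +8 =640
r74=1001010 pc3: +8 =648
r75=1001011 pc4: +16 =664
r76=1001100 pc3: +8 =672
r77=1001101 pc4: +16 =688
r78=1001110 pc4: +16 =704
r79=1001111 pc5: +32 =736
r80=1010000 pc2: +4 =740
r81=1010001 pc3: +8 =748
r82=1010010 pc3: +8 =756
r83=1010011 pc4: +16 =772
r84=1010100 pc3: +8 =780
r85=1010101 pc4: +16 =796
r86=1010110 pc4: +16 =812
r87=1010111 pc5: +32 =844
r88=1011000 pc3: +8 =852
r89=1011001 pc4: +16 =868
r90=1011010 pc4: +16 =884
r91=1011011 pc5: +32 =916
r92=1011100 pc4: +16 =932
r93=1011101 pc5: +32 =964
r94=1011110 pc5: +32 =996
r95=1011111 pc6: +64 =1060
r96=1100000 pc2: +4 =1064
r97=1100001 pc3: +8 =1072
r98=1100010 pc3: +8 =1080
r99=1100011 pc4: +16 =1096
r100=1100100 pc3: +8 =1104
r101=1100101 pc4: +16 =1120
r102=1100110 pc4: +16 =1136
r103=1100111 pc5: +32 =1168
r104=1101000 pc3: +8 =1176
r105=1101001 pc4: +16 =1192
r106=1101010 pc4: +16 =1208
r107=1101011 pc5: +32 =1240
r108=1101100 pc4: +16 =1256
r109=1101101 pc5: +32 =1288
r110=1101110 pc5: +32 =1320
r111=1101111 pc6: +64 =1384
r112=1110000 pc3: +8 =1392
r113=1110001 pc4: +16 =1408
r114=1110010 pc4: +16 =1424
r115=1110011 pc5: +32 =1456
r116=1110100 pc4: +16 =1472
r117=1110101 pc5: +32 =1504
r118=1110110 pc5: +32 =1536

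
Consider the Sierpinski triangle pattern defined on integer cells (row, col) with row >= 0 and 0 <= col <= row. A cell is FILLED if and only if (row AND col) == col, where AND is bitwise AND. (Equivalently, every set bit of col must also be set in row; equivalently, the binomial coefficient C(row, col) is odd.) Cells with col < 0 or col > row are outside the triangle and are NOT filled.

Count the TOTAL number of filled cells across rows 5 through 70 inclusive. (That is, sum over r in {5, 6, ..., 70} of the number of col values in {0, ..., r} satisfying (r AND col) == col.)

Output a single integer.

r5=101 pc2: +4 =4
r6=110 pc2: +4 =8
r7=111 pc3: +8 =16
r8=1000 pc1: +2 =18
r9=1001 pc2: +4 =22
r10=1010 pc2: +4 =26
r11=1011 pc3: +8 =34
r12=1100 pc2: +4 =38
r13=1101 pc3: +8 =46
r14=1110 pc3: +8 =54
r15=1111 pc4: +16 =70
r16=10000 pc1: +2 =72
r17=10001 pc2: +4 =76
r18=10010 pc2: +4 =80
r19=10011 pc3: +8 =88
r20=10100 pc2: +4 =92
r21=10101 pc3: +8 =100
r22=10110 pc3: +8 =108
r23=10111 pc4: +16 =124
r24=11000 pc2: +4 =128
r25=11001 pc3: +8 =136
r26=11010 pc3: +8 =144
r27=11011 pc4: +16 =160
r28=11100 pc3: +8 =168
r29=11101 pc4: +16 =184
r30=11110 pc4: +16 =200
r31=11111 pc5: +32 =232
r32=100000 pc1: +2 =234
r33=100001 pc2: +4 =238
r34=100010 pc2: +4 =242
r35=100011 pc3: +8 =250
r36=100100 pc2: +4 =254
r37=100101 pc3: +8 =262
r38=100110 pc3: +8 =270
r39=100111 pc4: +16 =286
r40=101000 pc2: +4 =290
r41=101001 pc3: +8 =298
r42=101010 pc3: +8 =306
r43=101011 pc4: +16 =322
r44=101100 pc3: +8 =330
r45=101101 pc4: +16 =346
r46=101110 pc4: +16 =362
r47=101111 pc5: +32 =394
r48=110000 pc2: +4 =398
r49=110001 pc3: +8 =406
r50=110010 pc3: +8 =414
r51=110011 pc4: +16 =430
r52=110100 pc3: +8 =438
r53=110101 pc4: +16 =454
r54=110110 pc4: +16 =470
r55=110111 pc5: +32 =502
r56=111000 pc3: +8 =510
r57=111001 pc4: +16 =526
r58=111010 pc4: +16 =542
r59=111011 pc5: +32 =574
r60=111100 pc4: +16 =590
r61=111101 pc5: +32 =622
r62=111110 pc5: +32 =654
r63=111111 pc6: +64 =718
r64=1000000 pc1: +2 =720
r65=1000001 pc2: +4 =724
r66=1000010 pc2: +4 =728
r67=1000011 pc3: +8 =736
r68=1000100 pc2: +4 =740
r69=1000101 pc3: +8 =748
r70=1000110 pc3: +8 =756

Answer: 756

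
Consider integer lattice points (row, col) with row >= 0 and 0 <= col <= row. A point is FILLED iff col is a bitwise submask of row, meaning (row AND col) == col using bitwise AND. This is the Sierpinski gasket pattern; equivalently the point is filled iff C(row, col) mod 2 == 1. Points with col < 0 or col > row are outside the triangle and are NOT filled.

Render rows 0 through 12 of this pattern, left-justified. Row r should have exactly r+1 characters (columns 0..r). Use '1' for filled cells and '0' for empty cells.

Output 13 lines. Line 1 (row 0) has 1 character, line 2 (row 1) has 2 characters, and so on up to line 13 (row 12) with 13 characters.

Answer: 1
11
101
1111
10001
110011
1010101
11111111
100000001
1100000011
10100000101
111100001111
1000100010001

Derivation:
r0=0: 1
r1=1: 11
r2=10: 101
r3=11: 1111
r4=100: 10001
r5=101: 110011
r6=110: 1010101
r7=111: 11111111
r8=1000: 100000001
r9=1001: 1100000011
r10=1010: 10100000101
r11=1011: 111100001111
r12=1100: 1000100010001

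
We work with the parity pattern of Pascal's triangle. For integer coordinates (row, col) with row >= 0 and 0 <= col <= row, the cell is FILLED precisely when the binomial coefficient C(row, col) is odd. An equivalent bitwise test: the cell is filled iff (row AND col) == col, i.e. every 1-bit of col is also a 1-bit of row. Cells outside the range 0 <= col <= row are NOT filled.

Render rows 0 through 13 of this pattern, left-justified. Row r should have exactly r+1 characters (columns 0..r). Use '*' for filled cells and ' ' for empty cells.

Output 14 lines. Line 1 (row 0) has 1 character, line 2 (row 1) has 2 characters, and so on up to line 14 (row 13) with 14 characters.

r0=0: *
r1=1: **
r2=10: * *
r3=11: ****
r4=100: *   *
r5=101: **  **
r6=110: * * * *
r7=111: ********
r8=1000: *       *
r9=1001: **      **
r10=1010: * *     * *
r11=1011: ****    ****
r12=1100: *   *   *   *
r13=1101: **  **  **  **

Answer: *
**
* *
****
*   *
**  **
* * * *
********
*       *
**      **
* *     * *
****    ****
*   *   *   *
**  **  **  **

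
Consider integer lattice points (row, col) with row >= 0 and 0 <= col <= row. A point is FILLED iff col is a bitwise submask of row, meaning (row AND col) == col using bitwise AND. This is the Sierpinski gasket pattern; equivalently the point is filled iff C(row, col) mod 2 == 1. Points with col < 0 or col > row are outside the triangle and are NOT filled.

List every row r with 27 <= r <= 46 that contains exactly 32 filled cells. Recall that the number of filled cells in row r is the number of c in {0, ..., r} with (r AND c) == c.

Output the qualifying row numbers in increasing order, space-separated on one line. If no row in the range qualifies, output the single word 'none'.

Answer: 31

Derivation:
Row r has 2^popcount(r) filled cells, so we need popcount(r) = log2(32) = 5.
Scan r = 27..46 and keep those with exactly 5 one-bits:
r=27=11011 popcount=4 -> skip
r=28=11100 popcount=3 -> skip
r=29=11101 popcount=4 -> skip
r=30=11110 popcount=4 -> skip
r=31=11111 popcount=5 -> KEEP
r=32=100000 popcount=1 -> skip
r=33=100001 popcount=2 -> skip
r=34=100010 popcount=2 -> skip
r=35=100011 popcount=3 -> skip
r=36=100100 popcount=2 -> skip
r=37=100101 popcount=3 -> skip
r=38=100110 popcount=3 -> skip
r=39=100111 popcount=4 -> skip
r=40=101000 popcount=2 -> skip
r=41=101001 popcount=3 -> skip
r=42=101010 popcount=3 -> skip
r=43=101011 popcount=4 -> skip
r=44=101100 popcount=3 -> skip
r=45=101101 popcount=4 -> skip
r=46=101110 popcount=4 -> skip
Kept rows: 31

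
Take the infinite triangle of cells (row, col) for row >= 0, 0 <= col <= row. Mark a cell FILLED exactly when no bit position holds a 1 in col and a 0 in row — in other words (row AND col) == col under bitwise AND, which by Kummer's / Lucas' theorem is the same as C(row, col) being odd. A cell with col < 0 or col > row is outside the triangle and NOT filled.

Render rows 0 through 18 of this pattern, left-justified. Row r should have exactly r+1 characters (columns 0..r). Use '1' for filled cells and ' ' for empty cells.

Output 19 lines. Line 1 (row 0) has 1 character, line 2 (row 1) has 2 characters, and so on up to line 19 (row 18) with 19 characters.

Answer: 1
11
1 1
1111
1   1
11  11
1 1 1 1
11111111
1       1
11      11
1 1     1 1
1111    1111
1   1   1   1
11  11  11  11
1 1 1 1 1 1 1 1
1111111111111111
1               1
11              11
1 1             1 1

Derivation:
r0=0: 1
r1=1: 11
r2=10: 1 1
r3=11: 1111
r4=100: 1   1
r5=101: 11  11
r6=110: 1 1 1 1
r7=111: 11111111
r8=1000: 1       1
r9=1001: 11      11
r10=1010: 1 1     1 1
r11=1011: 1111    1111
r12=1100: 1   1   1   1
r13=1101: 11  11  11  11
r14=1110: 1 1 1 1 1 1 1 1
r15=1111: 1111111111111111
r16=10000: 1               1
r17=10001: 11              11
r18=10010: 1 1             1 1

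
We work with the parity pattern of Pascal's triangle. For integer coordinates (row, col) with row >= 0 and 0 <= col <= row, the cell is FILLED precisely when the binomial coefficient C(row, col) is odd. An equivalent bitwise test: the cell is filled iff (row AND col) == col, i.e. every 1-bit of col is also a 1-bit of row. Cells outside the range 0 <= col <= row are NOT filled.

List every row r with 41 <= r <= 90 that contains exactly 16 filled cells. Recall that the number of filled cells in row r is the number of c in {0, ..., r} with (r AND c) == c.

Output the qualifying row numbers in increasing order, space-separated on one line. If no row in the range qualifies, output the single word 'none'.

Row r has 2^popcount(r) filled cells, so we need popcount(r) = log2(16) = 4.
Scan r = 41..90 and keep those with exactly 4 one-bits:
r=41=101001 popcount=3 -> skip
r=42=101010 popcount=3 -> skip
r=43=101011 popcount=4 -> KEEP
r=44=101100 popcount=3 -> skip
r=45=101101 popcount=4 -> KEEP
r=46=101110 popcount=4 -> KEEP
r=47=101111 popcount=5 -> skip
r=48=110000 popcount=2 -> skip
r=49=110001 popcount=3 -> skip
r=50=110010 popcount=3 -> skip
r=51=110011 popcount=4 -> KEEP
r=52=110100 popcount=3 -> skip
r=53=110101 popcount=4 -> KEEP
r=54=110110 popcount=4 -> KEEP
r=55=110111 popcount=5 -> skip
r=56=111000 popcount=3 -> skip
r=57=111001 popcount=4 -> KEEP
r=58=111010 popcount=4 -> KEEP
r=59=111011 popcount=5 -> skip
r=60=111100 popcount=4 -> KEEP
r=61=111101 popcount=5 -> skip
r=62=111110 popcount=5 -> skip
r=63=111111 popcount=6 -> skip
r=64=1000000 popcount=1 -> skip
r=65=1000001 popcount=2 -> skip
r=66=1000010 popcount=2 -> skip
r=67=1000011 popcount=3 -> skip
r=68=1000100 popcount=2 -> skip
r=69=1000101 popcount=3 -> skip
r=70=1000110 popcount=3 -> skip
r=71=1000111 popcount=4 -> KEEP
r=72=1001000 popcount=2 -> skip
r=73=1001001 popcount=3 -> skip
r=74=1001010 popcount=3 -> skip
r=75=1001011 popcount=4 -> KEEP
r=76=1001100 popcount=3 -> skip
r=77=1001101 popcount=4 -> KEEP
r=78=1001110 popcount=4 -> KEEP
r=79=1001111 popcount=5 -> skip
r=80=1010000 popcount=2 -> skip
r=81=1010001 popcount=3 -> skip
r=82=1010010 popcount=3 -> skip
r=83=1010011 popcount=4 -> KEEP
r=84=1010100 popcount=3 -> skip
r=85=1010101 popcount=4 -> KEEP
r=86=1010110 popcount=4 -> KEEP
r=87=1010111 popcount=5 -> skip
r=88=1011000 popcount=3 -> skip
r=89=1011001 popcount=4 -> KEEP
r=90=1011010 popcount=4 -> KEEP
Kept rows: 43 45 46 51 53 54 57 58 60 71 75 77 78 83 85 86 89 90

Answer: 43 45 46 51 53 54 57 58 60 71 75 77 78 83 85 86 89 90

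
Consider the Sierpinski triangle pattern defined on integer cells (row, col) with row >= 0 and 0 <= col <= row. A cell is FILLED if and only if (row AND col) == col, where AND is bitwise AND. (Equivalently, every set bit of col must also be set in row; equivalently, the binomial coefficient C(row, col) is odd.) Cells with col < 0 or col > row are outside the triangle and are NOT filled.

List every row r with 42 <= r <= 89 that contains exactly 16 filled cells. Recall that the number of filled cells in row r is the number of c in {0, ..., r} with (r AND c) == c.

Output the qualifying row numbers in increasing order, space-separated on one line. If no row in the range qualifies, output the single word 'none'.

Row r has 2^popcount(r) filled cells, so we need popcount(r) = log2(16) = 4.
Scan r = 42..89 and keep those with exactly 4 one-bits:
r=42=101010 popcount=3 -> skip
r=43=101011 popcount=4 -> KEEP
r=44=101100 popcount=3 -> skip
r=45=101101 popcount=4 -> KEEP
r=46=101110 popcount=4 -> KEEP
r=47=101111 popcount=5 -> skip
r=48=110000 popcount=2 -> skip
r=49=110001 popcount=3 -> skip
r=50=110010 popcount=3 -> skip
r=51=110011 popcount=4 -> KEEP
r=52=110100 popcount=3 -> skip
r=53=110101 popcount=4 -> KEEP
r=54=110110 popcount=4 -> KEEP
r=55=110111 popcount=5 -> skip
r=56=111000 popcount=3 -> skip
r=57=111001 popcount=4 -> KEEP
r=58=111010 popcount=4 -> KEEP
r=59=111011 popcount=5 -> skip
r=60=111100 popcount=4 -> KEEP
r=61=111101 popcount=5 -> skip
r=62=111110 popcount=5 -> skip
r=63=111111 popcount=6 -> skip
r=64=1000000 popcount=1 -> skip
r=65=1000001 popcount=2 -> skip
r=66=1000010 popcount=2 -> skip
r=67=1000011 popcount=3 -> skip
r=68=1000100 popcount=2 -> skip
r=69=1000101 popcount=3 -> skip
r=70=1000110 popcount=3 -> skip
r=71=1000111 popcount=4 -> KEEP
r=72=1001000 popcount=2 -> skip
r=73=1001001 popcount=3 -> skip
r=74=1001010 popcount=3 -> skip
r=75=1001011 popcount=4 -> KEEP
r=76=1001100 popcount=3 -> skip
r=77=1001101 popcount=4 -> KEEP
r=78=1001110 popcount=4 -> KEEP
r=79=1001111 popcount=5 -> skip
r=80=1010000 popcount=2 -> skip
r=81=1010001 popcount=3 -> skip
r=82=1010010 popcount=3 -> skip
r=83=1010011 popcount=4 -> KEEP
r=84=1010100 popcount=3 -> skip
r=85=1010101 popcount=4 -> KEEP
r=86=1010110 popcount=4 -> KEEP
r=87=1010111 popcount=5 -> skip
r=88=1011000 popcount=3 -> skip
r=89=1011001 popcount=4 -> KEEP
Kept rows: 43 45 46 51 53 54 57 58 60 71 75 77 78 83 85 86 89

Answer: 43 45 46 51 53 54 57 58 60 71 75 77 78 83 85 86 89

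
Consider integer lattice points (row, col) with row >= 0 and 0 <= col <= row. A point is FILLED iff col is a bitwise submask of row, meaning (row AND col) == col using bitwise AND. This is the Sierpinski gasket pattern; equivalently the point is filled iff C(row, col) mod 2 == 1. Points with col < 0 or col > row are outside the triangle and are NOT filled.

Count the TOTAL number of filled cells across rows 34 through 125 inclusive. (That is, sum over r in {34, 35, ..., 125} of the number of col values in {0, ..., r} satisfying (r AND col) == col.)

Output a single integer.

Answer: 1746

Derivation:
r34=100010 pc2: +4 =4
r35=100011 pc3: +8 =12
r36=100100 pc2: +4 =16
r37=100101 pc3: +8 =24
r38=100110 pc3: +8 =32
r39=100111 pc4: +16 =48
r40=101000 pc2: +4 =52
r41=101001 pc3: +8 =60
r42=101010 pc3: +8 =68
r43=101011 pc4: +16 =84
r44=101100 pc3: +8 =92
r45=101101 pc4: +16 =108
r46=101110 pc4: +16 =124
r47=101111 pc5: +32 =156
r48=110000 pc2: +4 =160
r49=110001 pc3: +8 =168
r50=110010 pc3: +8 =176
r51=110011 pc4: +16 =192
r52=110100 pc3: +8 =200
r53=110101 pc4: +16 =216
r54=110110 pc4: +16 =232
r55=110111 pc5: +32 =264
r56=111000 pc3: +8 =272
r57=111001 pc4: +16 =288
r58=111010 pc4: +16 =304
r59=111011 pc5: +32 =336
r60=111100 pc4: +16 =352
r61=111101 pc5: +32 =384
r62=111110 pc5: +32 =416
r63=111111 pc6: +64 =480
r64=1000000 pc1: +2 =482
r65=1000001 pc2: +4 =486
r66=1000010 pc2: +4 =490
r67=1000011 pc3: +8 =498
r68=1000100 pc2: +4 =502
r69=1000101 pc3: +8 =510
r70=1000110 pc3: +8 =518
r71=1000111 pc4: +16 =534
r72=1001000 pc2: +4 =538
r73=1001001 pc3: +8 =546
r74=1001010 pc3: +8 =554
r75=1001011 pc4: +16 =570
r76=1001100 pc3: +8 =578
r77=1001101 pc4: +16 =594
r78=1001110 pc4: +16 =610
r79=1001111 pc5: +32 =642
r80=1010000 pc2: +4 =646
r81=1010001 pc3: +8 =654
r82=1010010 pc3: +8 =662
r83=1010011 pc4: +16 =678
r84=1010100 pc3: +8 =686
r85=1010101 pc4: +16 =702
r86=1010110 pc4: +16 =718
r87=1010111 pc5: +32 =750
r88=1011000 pc3: +8 =758
r89=1011001 pc4: +16 =774
r90=1011010 pc4: +16 =790
r91=1011011 pc5: +32 =822
r92=1011100 pc4: +16 =838
r93=1011101 pc5: +32 =870
r94=1011110 pc5: +32 =902
r95=1011111 pc6: +64 =966
r96=1100000 pc2: +4 =970
r97=1100001 pc3: +8 =978
r98=1100010 pc3: +8 =986
r99=1100011 pc4: +16 =1002
r100=1100100 pc3: +8 =1010
r101=1100101 pc4: +16 =1026
r102=1100110 pc4: +16 =1042
r103=1100111 pc5: +32 =1074
r104=1101000 pc3: +8 =1082
r105=1101001 pc4: +16 =1098
r106=1101010 pc4: +16 =1114
r107=1101011 pc5: +32 =1146
r108=1101100 pc4: +16 =1162
r109=1101101 pc5: +32 =1194
r110=1101110 pc5: +32 =1226
r111=1101111 pc6: +64 =1290
r112=1110000 pc3: +8 =1298
r113=1110001 pc4: +16 =1314
r114=1110010 pc4: +16 =1330
r115=1110011 pc5: +32 =1362
r116=1110100 pc4: +16 =1378
r117=1110101 pc5: +32 =1410
r118=1110110 pc5: +32 =1442
r119=1110111 pc6: +64 =1506
r120=1111000 pc4: +16 =1522
r121=1111001 pc5: +32 =1554
r122=1111010 pc5: +32 =1586
r123=1111011 pc6: +64 =1650
r124=1111100 pc5: +32 =1682
r125=1111101 pc6: +64 =1746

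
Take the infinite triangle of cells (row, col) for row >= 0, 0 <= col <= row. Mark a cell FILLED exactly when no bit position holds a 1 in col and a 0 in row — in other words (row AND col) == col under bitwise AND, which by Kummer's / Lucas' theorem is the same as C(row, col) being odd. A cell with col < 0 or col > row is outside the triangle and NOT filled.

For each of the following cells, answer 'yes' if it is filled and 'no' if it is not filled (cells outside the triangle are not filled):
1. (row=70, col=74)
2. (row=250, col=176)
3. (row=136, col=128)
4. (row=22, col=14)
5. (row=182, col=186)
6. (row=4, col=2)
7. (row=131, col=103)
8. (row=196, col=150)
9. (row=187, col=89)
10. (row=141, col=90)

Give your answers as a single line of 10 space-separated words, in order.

(70,74): col outside [0, 70] -> not filled
(250,176): row=0b11111010, col=0b10110000, row AND col = 0b10110000 = 176; 176 == 176 -> filled
(136,128): row=0b10001000, col=0b10000000, row AND col = 0b10000000 = 128; 128 == 128 -> filled
(22,14): row=0b10110, col=0b1110, row AND col = 0b110 = 6; 6 != 14 -> empty
(182,186): col outside [0, 182] -> not filled
(4,2): row=0b100, col=0b10, row AND col = 0b0 = 0; 0 != 2 -> empty
(131,103): row=0b10000011, col=0b1100111, row AND col = 0b11 = 3; 3 != 103 -> empty
(196,150): row=0b11000100, col=0b10010110, row AND col = 0b10000100 = 132; 132 != 150 -> empty
(187,89): row=0b10111011, col=0b1011001, row AND col = 0b11001 = 25; 25 != 89 -> empty
(141,90): row=0b10001101, col=0b1011010, row AND col = 0b1000 = 8; 8 != 90 -> empty

Answer: no yes yes no no no no no no no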